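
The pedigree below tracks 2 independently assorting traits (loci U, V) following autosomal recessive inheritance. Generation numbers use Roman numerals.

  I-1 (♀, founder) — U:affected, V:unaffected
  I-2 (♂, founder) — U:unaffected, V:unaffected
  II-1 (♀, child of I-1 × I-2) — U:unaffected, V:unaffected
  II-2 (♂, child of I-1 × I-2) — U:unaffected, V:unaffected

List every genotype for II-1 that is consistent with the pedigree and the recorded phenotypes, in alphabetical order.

U/I-1 aff ·: uu
U/I-2 un ·: UU|Uu
U/II-1 un I-1×I-2: Uu
U/II-2 un I-1×I-2: Uu
⇒ U over [I-1,I-2,II-1,II-2]: 2 consistent
V/I-1 un ·: VV|Vv
V/I-2 un ·: VV|Vv
V/II-1 un I-1×I-2: VV|Vv
V/II-2 un I-1×I-2: VV|Vv
⇒ V over [I-1,I-2,II-1,II-2]: 13 consistent

II-1 ∈ {Uu VV, Uu Vv}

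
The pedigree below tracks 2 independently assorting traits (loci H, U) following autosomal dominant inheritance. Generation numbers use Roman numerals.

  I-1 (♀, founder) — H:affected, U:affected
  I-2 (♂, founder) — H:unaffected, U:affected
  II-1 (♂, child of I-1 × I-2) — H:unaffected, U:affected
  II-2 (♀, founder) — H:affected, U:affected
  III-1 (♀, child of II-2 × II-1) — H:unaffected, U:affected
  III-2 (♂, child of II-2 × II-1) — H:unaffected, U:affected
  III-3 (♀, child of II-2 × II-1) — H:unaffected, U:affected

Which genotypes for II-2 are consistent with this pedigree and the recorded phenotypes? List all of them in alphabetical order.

II-2 ∈ {Hh UU, Hh Uu}

H/I-1 aff ·: Hh
H/I-2 un ·: hh
H/II-1 un I-1×I-2: hh
H/II-2 aff ·: Hh
H/III-1 un II-2×II-1: hh
H/III-2 un II-2×II-1: hh
H/III-3 un II-2×II-1: hh
⇒ H over [I-1,I-2,II-1,II-2,III-1,III-2,III-3]: 1 consistent
U/I-1 aff ·: Uu|UU
U/I-2 aff ·: Uu|UU
U/II-1 aff I-1×I-2: Uu|UU
U/II-2 aff ·: Uu|UU
U/III-1 aff II-2×II-1: Uu|UU
U/III-2 aff II-2×II-1: Uu|UU
U/III-3 aff II-2×II-1: Uu|UU
⇒ U over [I-1,I-2,II-1,II-2,III-1,III-2,III-3]: 84 consistent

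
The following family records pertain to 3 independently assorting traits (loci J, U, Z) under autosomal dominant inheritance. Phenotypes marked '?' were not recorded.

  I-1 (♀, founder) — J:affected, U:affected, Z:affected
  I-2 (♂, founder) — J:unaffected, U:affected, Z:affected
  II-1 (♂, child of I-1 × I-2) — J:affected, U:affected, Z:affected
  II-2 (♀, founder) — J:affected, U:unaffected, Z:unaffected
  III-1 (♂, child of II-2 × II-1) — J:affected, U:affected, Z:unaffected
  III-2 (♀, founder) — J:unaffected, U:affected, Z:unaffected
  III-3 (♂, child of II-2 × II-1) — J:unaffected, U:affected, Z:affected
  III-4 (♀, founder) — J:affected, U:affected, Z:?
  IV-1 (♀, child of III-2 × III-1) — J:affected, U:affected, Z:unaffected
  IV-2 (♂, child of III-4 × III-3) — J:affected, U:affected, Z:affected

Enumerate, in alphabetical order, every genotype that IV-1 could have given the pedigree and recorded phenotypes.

IV-1 ∈ {Jj UU zz, Jj Uu zz}

J/I-1 aff ·: Jj|JJ
J/I-2 un ·: jj
J/II-1 aff I-1×I-2: Jj
J/II-2 aff ·: Jj
J/III-1 aff II-2×II-1: Jj|JJ
J/III-2 un ·: jj
J/III-3 un II-2×II-1: jj
J/III-4 aff ·: Jj|JJ
J/IV-1 aff III-2×III-1: Jj
J/IV-2 aff III-4×III-3: Jj
⇒ J over [I-1,I-2,II-1,II-2,III-1,III-2,III-3,III-4,IV-1,IV-2]: 8 consistent
U/I-1 aff ·: Uu|UU
U/I-2 aff ·: Uu|UU
U/II-1 aff I-1×I-2: Uu|UU
U/II-2 un ·: uu
U/III-1 aff II-2×II-1: Uu
U/III-2 aff ·: Uu|UU
U/III-3 aff II-2×II-1: Uu
U/III-4 aff ·: Uu|UU
U/IV-1 aff III-2×III-1: Uu|UU
U/IV-2 aff III-4×III-3: Uu|UU
⇒ U over [I-1,I-2,II-1,II-2,III-1,III-2,III-3,III-4,IV-1,IV-2]: 112 consistent
Z/I-1 aff ·: Zz|ZZ
Z/I-2 aff ·: Zz|ZZ
Z/II-1 aff I-1×I-2: Zz
Z/II-2 un ·: zz
Z/III-1 un II-2×II-1: zz
Z/III-2 un ·: zz
Z/III-3 aff II-2×II-1: Zz
Z/III-4 ? ·: zz|Zz|ZZ
Z/IV-1 un III-2×III-1: zz
Z/IV-2 aff III-4×III-3: Zz|ZZ
⇒ Z over [I-1,I-2,II-1,II-2,III-1,III-2,III-3,III-4,IV-1,IV-2]: 15 consistent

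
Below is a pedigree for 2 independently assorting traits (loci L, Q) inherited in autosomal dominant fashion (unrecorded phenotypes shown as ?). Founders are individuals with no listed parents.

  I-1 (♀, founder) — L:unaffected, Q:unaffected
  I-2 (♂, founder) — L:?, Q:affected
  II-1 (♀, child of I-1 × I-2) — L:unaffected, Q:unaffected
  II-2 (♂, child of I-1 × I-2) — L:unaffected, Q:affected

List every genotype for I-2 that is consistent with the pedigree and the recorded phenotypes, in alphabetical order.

L/I-1 un ·: ll
L/I-2 ? ·: ll|Ll
L/II-1 un I-1×I-2: ll
L/II-2 un I-1×I-2: ll
⇒ L over [I-1,I-2,II-1,II-2]: 2 consistent
Q/I-1 un ·: qq
Q/I-2 aff ·: Qq
Q/II-1 un I-1×I-2: qq
Q/II-2 aff I-1×I-2: Qq
⇒ Q over [I-1,I-2,II-1,II-2]: 1 consistent

I-2 ∈ {Ll Qq, ll Qq}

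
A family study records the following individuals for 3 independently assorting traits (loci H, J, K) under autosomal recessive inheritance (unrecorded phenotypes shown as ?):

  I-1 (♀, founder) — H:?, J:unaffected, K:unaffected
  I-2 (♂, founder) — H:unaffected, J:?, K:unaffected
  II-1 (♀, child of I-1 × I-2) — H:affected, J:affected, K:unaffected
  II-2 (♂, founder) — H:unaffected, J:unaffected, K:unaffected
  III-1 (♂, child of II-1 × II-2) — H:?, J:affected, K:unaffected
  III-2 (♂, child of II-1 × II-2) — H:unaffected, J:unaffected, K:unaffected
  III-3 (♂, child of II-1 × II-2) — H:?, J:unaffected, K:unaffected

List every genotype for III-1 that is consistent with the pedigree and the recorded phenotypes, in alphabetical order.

III-1 ∈ {Hh jj KK, Hh jj Kk, hh jj KK, hh jj Kk}

H/I-1 ? ·: Hh|hh
H/I-2 un ·: Hh
H/II-1 aff I-1×I-2: hh
H/II-2 un ·: HH|Hh
H/III-1 ? II-1×II-2: Hh|hh
H/III-2 un II-1×II-2: Hh
H/III-3 ? II-1×II-2: Hh|hh
⇒ H over [I-1,I-2,II-1,II-2,III-1,III-2,III-3]: 10 consistent
J/I-1 un ·: Jj
J/I-2 ? ·: Jj|jj
J/II-1 aff I-1×I-2: jj
J/II-2 un ·: Jj
J/III-1 aff II-1×II-2: jj
J/III-2 un II-1×II-2: Jj
J/III-3 un II-1×II-2: Jj
⇒ J over [I-1,I-2,II-1,II-2,III-1,III-2,III-3]: 2 consistent
K/I-1 un ·: KK|Kk
K/I-2 un ·: KK|Kk
K/II-1 un I-1×I-2: KK|Kk
K/II-2 un ·: KK|Kk
K/III-1 un II-1×II-2: KK|Kk
K/III-2 un II-1×II-2: KK|Kk
K/III-3 un II-1×II-2: KK|Kk
⇒ K over [I-1,I-2,II-1,II-2,III-1,III-2,III-3]: 84 consistent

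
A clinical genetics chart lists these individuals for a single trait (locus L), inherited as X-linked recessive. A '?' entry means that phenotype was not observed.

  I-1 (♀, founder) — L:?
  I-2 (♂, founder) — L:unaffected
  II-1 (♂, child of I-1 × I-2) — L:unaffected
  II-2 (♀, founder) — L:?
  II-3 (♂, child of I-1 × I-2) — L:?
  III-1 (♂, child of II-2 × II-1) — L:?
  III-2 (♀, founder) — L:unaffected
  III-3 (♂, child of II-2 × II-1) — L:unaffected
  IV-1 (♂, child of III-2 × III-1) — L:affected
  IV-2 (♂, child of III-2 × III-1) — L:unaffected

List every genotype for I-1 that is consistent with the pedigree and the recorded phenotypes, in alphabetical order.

L/I-1 ? ·: X^LX^L|X^LX^l
L/I-2 un ·: X^LY
L/II-1 un I-1×I-2: X^LY
L/II-2 ? ·: X^LX^L|X^LX^l
L/II-3 ? I-1×I-2: X^LY|X^lY
L/III-1 ? II-2×II-1: X^LY|X^lY
L/III-2 un ·: X^LX^l
L/III-3 un II-2×II-1: X^LY
L/IV-1 aff III-2×III-1: X^lY
L/IV-2 un III-2×III-1: X^LY
⇒ L over [I-1,I-2,II-1,II-2,II-3,III-1,III-2,III-3,IV-1,IV-2]: 9 consistent

I-1 ∈ {X^LX^L, X^LX^l}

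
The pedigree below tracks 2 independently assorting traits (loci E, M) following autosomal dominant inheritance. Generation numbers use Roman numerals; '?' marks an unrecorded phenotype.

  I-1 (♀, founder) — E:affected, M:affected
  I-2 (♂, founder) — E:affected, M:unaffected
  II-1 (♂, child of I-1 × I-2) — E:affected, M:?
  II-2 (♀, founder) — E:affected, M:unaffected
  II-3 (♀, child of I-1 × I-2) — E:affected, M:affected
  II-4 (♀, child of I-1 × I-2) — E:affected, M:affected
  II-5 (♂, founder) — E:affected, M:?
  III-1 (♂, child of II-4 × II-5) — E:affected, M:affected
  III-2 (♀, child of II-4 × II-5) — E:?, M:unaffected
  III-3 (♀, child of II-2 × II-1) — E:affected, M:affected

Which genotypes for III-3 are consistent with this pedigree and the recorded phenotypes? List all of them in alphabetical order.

E/I-1 aff ·: Ee|EE
E/I-2 aff ·: Ee|EE
E/II-1 aff I-1×I-2: Ee|EE
E/II-2 aff ·: Ee|EE
E/II-3 aff I-1×I-2: Ee|EE
E/II-4 aff I-1×I-2: Ee|EE
E/II-5 aff ·: Ee|EE
E/III-1 aff II-4×II-5: Ee|EE
E/III-2 ? II-4×II-5: ee|Ee|EE
E/III-3 aff II-2×II-1: Ee|EE
⇒ E over [I-1,I-2,II-1,II-2,II-3,II-4,II-5,III-1,III-2,III-3]: 645 consistent
M/I-1 aff ·: Mm|MM
M/I-2 un ·: mm
M/II-1 ? I-1×I-2: Mm
M/II-2 un ·: mm
M/II-3 aff I-1×I-2: Mm
M/II-4 aff I-1×I-2: Mm
M/II-5 ? ·: mm|Mm
M/III-1 aff II-4×II-5: Mm|MM
M/III-2 un II-4×II-5: mm
M/III-3 aff II-2×II-1: Mm
⇒ M over [I-1,I-2,II-1,II-2,II-3,II-4,II-5,III-1,III-2,III-3]: 6 consistent

III-3 ∈ {EE Mm, Ee Mm}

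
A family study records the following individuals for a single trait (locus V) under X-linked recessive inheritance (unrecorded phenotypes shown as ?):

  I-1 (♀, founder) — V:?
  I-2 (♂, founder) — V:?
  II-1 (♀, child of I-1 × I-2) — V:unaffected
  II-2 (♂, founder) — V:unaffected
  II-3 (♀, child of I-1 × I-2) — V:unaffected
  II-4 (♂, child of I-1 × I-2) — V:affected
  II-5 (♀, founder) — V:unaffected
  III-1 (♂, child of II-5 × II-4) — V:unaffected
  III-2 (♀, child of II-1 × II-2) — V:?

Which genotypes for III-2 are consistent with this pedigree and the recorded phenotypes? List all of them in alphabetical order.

III-2 ∈ {X^VX^V, X^VX^v}

V/I-1 ? ·: X^VX^v|X^vX^v
V/I-2 ? ·: X^VY|X^vY
V/II-1 un I-1×I-2: X^VX^V|X^VX^v
V/II-2 un ·: X^VY
V/II-3 un I-1×I-2: X^VX^V|X^VX^v
V/II-4 aff I-1×I-2: X^vY
V/II-5 un ·: X^VX^V|X^VX^v
V/III-1 un II-5×II-4: X^VY
V/III-2 ? II-1×II-2: X^VX^V|X^VX^v
⇒ V over [I-1,I-2,II-1,II-2,II-3,II-4,II-5,III-1,III-2]: 20 consistent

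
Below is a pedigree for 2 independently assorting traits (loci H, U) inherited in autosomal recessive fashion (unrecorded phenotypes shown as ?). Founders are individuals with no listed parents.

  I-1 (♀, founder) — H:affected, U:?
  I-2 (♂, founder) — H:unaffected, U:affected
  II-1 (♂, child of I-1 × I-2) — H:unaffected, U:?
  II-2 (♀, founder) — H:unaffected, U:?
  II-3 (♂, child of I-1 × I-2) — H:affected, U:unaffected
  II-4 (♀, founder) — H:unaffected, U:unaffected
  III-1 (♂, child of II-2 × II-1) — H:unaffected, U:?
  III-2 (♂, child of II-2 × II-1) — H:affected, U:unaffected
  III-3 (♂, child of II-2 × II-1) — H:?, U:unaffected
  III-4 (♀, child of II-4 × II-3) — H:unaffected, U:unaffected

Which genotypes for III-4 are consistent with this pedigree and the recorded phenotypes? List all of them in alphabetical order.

H/I-1 aff ·: hh
H/I-2 un ·: Hh
H/II-1 un I-1×I-2: Hh
H/II-2 un ·: Hh
H/II-3 aff I-1×I-2: hh
H/II-4 un ·: HH|Hh
H/III-1 un II-2×II-1: HH|Hh
H/III-2 aff II-2×II-1: hh
H/III-3 ? II-2×II-1: HH|Hh|hh
H/III-4 un II-4×II-3: Hh
⇒ H over [I-1,I-2,II-1,II-2,II-3,II-4,III-1,III-2,III-3,III-4]: 12 consistent
U/I-1 ? ·: UU|Uu
U/I-2 aff ·: uu
U/II-1 ? I-1×I-2: Uu|uu
U/II-2 ? ·: UU|Uu|uu
U/II-3 un I-1×I-2: Uu
U/II-4 un ·: UU|Uu
U/III-1 ? II-2×II-1: UU|Uu|uu
U/III-2 un II-2×II-1: UU|Uu
U/III-3 un II-2×II-1: UU|Uu
U/III-4 un II-4×II-3: UU|Uu
⇒ U over [I-1,I-2,II-1,II-2,II-3,II-4,III-1,III-2,III-3,III-4]: 188 consistent

III-4 ∈ {Hh UU, Hh Uu}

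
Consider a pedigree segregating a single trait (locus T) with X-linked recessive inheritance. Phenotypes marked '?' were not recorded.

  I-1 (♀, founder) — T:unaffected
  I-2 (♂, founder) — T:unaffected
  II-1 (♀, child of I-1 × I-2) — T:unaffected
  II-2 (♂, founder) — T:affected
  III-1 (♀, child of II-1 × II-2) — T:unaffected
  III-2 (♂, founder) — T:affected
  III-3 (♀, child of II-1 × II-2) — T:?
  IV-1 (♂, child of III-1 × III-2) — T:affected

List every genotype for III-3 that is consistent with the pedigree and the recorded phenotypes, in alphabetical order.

III-3 ∈ {X^TX^t, X^tX^t}

T/I-1 un ·: X^TX^T|X^TX^t
T/I-2 un ·: X^TY
T/II-1 un I-1×I-2: X^TX^T|X^TX^t
T/II-2 aff ·: X^tY
T/III-1 un II-1×II-2: X^TX^t
T/III-2 aff ·: X^tY
T/III-3 ? II-1×II-2: X^TX^t|X^tX^t
T/IV-1 aff III-1×III-2: X^tY
⇒ T over [I-1,I-2,II-1,II-2,III-1,III-2,III-3,IV-1]: 4 consistent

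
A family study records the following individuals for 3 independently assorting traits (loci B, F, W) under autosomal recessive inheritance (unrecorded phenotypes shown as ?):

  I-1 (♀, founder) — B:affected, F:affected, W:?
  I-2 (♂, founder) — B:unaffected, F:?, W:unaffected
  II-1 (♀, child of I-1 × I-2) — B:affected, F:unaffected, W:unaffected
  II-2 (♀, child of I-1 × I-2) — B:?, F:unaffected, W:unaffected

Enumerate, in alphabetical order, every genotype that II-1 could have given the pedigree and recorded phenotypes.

B/I-1 aff ·: bb
B/I-2 un ·: Bb
B/II-1 aff I-1×I-2: bb
B/II-2 ? I-1×I-2: Bb|bb
⇒ B over [I-1,I-2,II-1,II-2]: 2 consistent
F/I-1 aff ·: ff
F/I-2 ? ·: FF|Ff
F/II-1 un I-1×I-2: Ff
F/II-2 un I-1×I-2: Ff
⇒ F over [I-1,I-2,II-1,II-2]: 2 consistent
W/I-1 ? ·: WW|Ww|ww
W/I-2 un ·: WW|Ww
W/II-1 un I-1×I-2: WW|Ww
W/II-2 un I-1×I-2: WW|Ww
⇒ W over [I-1,I-2,II-1,II-2]: 15 consistent

II-1 ∈ {bb Ff WW, bb Ff Ww}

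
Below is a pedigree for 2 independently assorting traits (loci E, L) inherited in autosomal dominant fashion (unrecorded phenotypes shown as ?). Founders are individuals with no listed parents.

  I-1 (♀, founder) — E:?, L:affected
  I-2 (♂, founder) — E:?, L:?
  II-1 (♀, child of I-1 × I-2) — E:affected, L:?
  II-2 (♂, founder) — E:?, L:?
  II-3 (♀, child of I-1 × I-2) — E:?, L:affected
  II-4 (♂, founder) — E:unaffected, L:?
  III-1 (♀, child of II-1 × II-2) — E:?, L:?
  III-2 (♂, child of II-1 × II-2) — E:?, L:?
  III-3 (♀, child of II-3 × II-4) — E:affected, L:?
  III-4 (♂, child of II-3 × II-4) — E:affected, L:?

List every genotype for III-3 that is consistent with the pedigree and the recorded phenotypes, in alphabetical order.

III-3 ∈ {Ee LL, Ee Ll, Ee ll}

E/I-1 ? ·: ee|Ee|EE
E/I-2 ? ·: ee|Ee|EE
E/II-1 aff I-1×I-2: Ee|EE
E/II-2 ? ·: ee|Ee|EE
E/II-3 ? I-1×I-2: Ee|EE
E/II-4 un ·: ee
E/III-1 ? II-1×II-2: ee|Ee|EE
E/III-2 ? II-1×II-2: ee|Ee|EE
E/III-3 aff II-3×II-4: Ee
E/III-4 aff II-3×II-4: Ee
⇒ E over [I-1,I-2,II-1,II-2,II-3,II-4,III-1,III-2,III-3,III-4]: 212 consistent
L/I-1 aff ·: Ll|LL
L/I-2 ? ·: ll|Ll|LL
L/II-1 ? I-1×I-2: ll|Ll|LL
L/II-2 ? ·: ll|Ll|LL
L/II-3 aff I-1×I-2: Ll|LL
L/II-4 ? ·: ll|Ll|LL
L/III-1 ? II-1×II-2: ll|Ll|LL
L/III-2 ? II-1×II-2: ll|Ll|LL
L/III-3 ? II-3×II-4: ll|Ll|LL
L/III-4 ? II-3×II-4: ll|Ll|LL
⇒ L over [I-1,I-2,II-1,II-2,II-3,II-4,III-1,III-2,III-3,III-4]: 2441 consistent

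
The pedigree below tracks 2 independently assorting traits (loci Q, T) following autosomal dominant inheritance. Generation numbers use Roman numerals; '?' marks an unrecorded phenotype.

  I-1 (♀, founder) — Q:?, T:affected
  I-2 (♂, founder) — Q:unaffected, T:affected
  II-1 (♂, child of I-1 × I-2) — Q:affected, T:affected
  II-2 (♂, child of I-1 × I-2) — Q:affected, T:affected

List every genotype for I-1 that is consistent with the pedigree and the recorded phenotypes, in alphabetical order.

Q/I-1 ? ·: Qq|QQ
Q/I-2 un ·: qq
Q/II-1 aff I-1×I-2: Qq
Q/II-2 aff I-1×I-2: Qq
⇒ Q over [I-1,I-2,II-1,II-2]: 2 consistent
T/I-1 aff ·: Tt|TT
T/I-2 aff ·: Tt|TT
T/II-1 aff I-1×I-2: Tt|TT
T/II-2 aff I-1×I-2: Tt|TT
⇒ T over [I-1,I-2,II-1,II-2]: 13 consistent

I-1 ∈ {QQ TT, QQ Tt, Qq TT, Qq Tt}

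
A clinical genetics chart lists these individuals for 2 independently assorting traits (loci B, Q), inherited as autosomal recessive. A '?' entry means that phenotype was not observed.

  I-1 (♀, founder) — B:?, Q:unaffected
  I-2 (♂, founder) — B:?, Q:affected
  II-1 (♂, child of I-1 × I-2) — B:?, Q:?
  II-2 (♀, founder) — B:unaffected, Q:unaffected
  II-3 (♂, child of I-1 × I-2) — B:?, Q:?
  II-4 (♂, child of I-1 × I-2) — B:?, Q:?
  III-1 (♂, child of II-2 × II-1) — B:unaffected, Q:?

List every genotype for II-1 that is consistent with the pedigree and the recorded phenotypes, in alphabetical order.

B/I-1 ? ·: BB|Bb|bb
B/I-2 ? ·: BB|Bb|bb
B/II-1 ? I-1×I-2: BB|Bb|bb
B/II-2 un ·: BB|Bb
B/II-3 ? I-1×I-2: BB|Bb|bb
B/II-4 ? I-1×I-2: BB|Bb|bb
B/III-1 un II-2×II-1: BB|Bb
⇒ B over [I-1,I-2,II-1,II-2,II-3,II-4,III-1]: 198 consistent
Q/I-1 un ·: QQ|Qq
Q/I-2 aff ·: qq
Q/II-1 ? I-1×I-2: Qq|qq
Q/II-2 un ·: QQ|Qq
Q/II-3 ? I-1×I-2: Qq|qq
Q/II-4 ? I-1×I-2: Qq|qq
Q/III-1 ? II-2×II-1: QQ|Qq|qq
⇒ Q over [I-1,I-2,II-1,II-2,II-3,II-4,III-1]: 37 consistent

II-1 ∈ {BB Qq, BB qq, Bb Qq, Bb qq, bb Qq, bb qq}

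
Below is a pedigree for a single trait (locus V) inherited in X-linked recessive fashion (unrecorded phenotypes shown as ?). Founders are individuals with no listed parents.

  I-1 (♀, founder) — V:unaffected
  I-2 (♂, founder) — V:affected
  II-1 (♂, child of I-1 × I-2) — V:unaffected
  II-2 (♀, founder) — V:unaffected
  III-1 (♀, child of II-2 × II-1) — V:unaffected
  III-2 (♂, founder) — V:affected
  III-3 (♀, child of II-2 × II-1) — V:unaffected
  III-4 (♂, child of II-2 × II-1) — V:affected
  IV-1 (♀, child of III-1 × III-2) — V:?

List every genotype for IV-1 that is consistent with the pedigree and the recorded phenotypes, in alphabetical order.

V/I-1 un ·: X^VX^V|X^VX^v
V/I-2 aff ·: X^vY
V/II-1 un I-1×I-2: X^VY
V/II-2 un ·: X^VX^v
V/III-1 un II-2×II-1: X^VX^V|X^VX^v
V/III-2 aff ·: X^vY
V/III-3 un II-2×II-1: X^VX^V|X^VX^v
V/III-4 aff II-2×II-1: X^vY
V/IV-1 ? III-1×III-2: X^VX^v|X^vX^v
⇒ V over [I-1,I-2,II-1,II-2,III-1,III-2,III-3,III-4,IV-1]: 12 consistent

IV-1 ∈ {X^VX^v, X^vX^v}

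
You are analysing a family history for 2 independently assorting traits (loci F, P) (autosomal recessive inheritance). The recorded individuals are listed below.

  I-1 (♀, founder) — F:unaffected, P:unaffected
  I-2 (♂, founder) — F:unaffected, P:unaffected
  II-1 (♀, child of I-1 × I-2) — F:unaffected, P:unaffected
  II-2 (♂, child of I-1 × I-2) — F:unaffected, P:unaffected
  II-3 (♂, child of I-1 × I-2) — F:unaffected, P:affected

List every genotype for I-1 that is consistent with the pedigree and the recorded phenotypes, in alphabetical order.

F/I-1 un ·: FF|Ff
F/I-2 un ·: FF|Ff
F/II-1 un I-1×I-2: FF|Ff
F/II-2 un I-1×I-2: FF|Ff
F/II-3 un I-1×I-2: FF|Ff
⇒ F over [I-1,I-2,II-1,II-2,II-3]: 25 consistent
P/I-1 un ·: Pp
P/I-2 un ·: Pp
P/II-1 un I-1×I-2: PP|Pp
P/II-2 un I-1×I-2: PP|Pp
P/II-3 aff I-1×I-2: pp
⇒ P over [I-1,I-2,II-1,II-2,II-3]: 4 consistent

I-1 ∈ {FF Pp, Ff Pp}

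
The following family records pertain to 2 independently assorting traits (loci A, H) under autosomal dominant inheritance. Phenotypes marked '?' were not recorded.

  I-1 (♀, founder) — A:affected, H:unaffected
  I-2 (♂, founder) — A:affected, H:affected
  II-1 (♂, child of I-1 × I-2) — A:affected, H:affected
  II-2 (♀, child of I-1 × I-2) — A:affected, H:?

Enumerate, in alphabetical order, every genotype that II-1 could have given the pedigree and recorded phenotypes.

A/I-1 aff ·: Aa|AA
A/I-2 aff ·: Aa|AA
A/II-1 aff I-1×I-2: Aa|AA
A/II-2 aff I-1×I-2: Aa|AA
⇒ A over [I-1,I-2,II-1,II-2]: 13 consistent
H/I-1 un ·: hh
H/I-2 aff ·: Hh|HH
H/II-1 aff I-1×I-2: Hh
H/II-2 ? I-1×I-2: hh|Hh
⇒ H over [I-1,I-2,II-1,II-2]: 3 consistent

II-1 ∈ {AA Hh, Aa Hh}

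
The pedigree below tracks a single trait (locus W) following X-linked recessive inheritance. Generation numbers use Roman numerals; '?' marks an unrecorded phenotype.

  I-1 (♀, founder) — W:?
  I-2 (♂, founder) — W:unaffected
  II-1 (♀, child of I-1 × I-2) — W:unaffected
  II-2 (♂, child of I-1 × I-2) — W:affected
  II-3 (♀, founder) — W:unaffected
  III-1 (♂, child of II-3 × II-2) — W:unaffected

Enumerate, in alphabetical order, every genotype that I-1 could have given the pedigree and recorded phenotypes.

I-1 ∈ {X^WX^w, X^wX^w}

W/I-1 ? ·: X^WX^w|X^wX^w
W/I-2 un ·: X^WY
W/II-1 un I-1×I-2: X^WX^W|X^WX^w
W/II-2 aff I-1×I-2: X^wY
W/II-3 un ·: X^WX^W|X^WX^w
W/III-1 un II-3×II-2: X^WY
⇒ W over [I-1,I-2,II-1,II-2,II-3,III-1]: 6 consistent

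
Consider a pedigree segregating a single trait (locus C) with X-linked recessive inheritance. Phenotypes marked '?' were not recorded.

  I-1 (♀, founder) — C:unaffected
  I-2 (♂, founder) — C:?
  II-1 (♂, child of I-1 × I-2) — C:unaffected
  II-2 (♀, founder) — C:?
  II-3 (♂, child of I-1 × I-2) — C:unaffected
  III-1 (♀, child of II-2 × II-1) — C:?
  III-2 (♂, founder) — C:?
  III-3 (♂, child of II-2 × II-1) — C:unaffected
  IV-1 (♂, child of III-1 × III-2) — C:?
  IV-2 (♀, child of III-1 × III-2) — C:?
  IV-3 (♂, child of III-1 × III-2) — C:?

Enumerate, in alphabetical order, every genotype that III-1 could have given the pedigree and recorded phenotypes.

C/I-1 un ·: X^CX^C|X^CX^c
C/I-2 ? ·: X^CY|X^cY
C/II-1 un I-1×I-2: X^CY
C/II-2 ? ·: X^CX^C|X^CX^c
C/II-3 un I-1×I-2: X^CY
C/III-1 ? II-2×II-1: X^CX^C|X^CX^c
C/III-2 ? ·: X^CY|X^cY
C/III-3 un II-2×II-1: X^CY
C/IV-1 ? III-1×III-2: X^CY|X^cY
C/IV-2 ? III-1×III-2: X^CX^C|X^CX^c|X^cX^c
C/IV-3 ? III-1×III-2: X^CY|X^cY
⇒ C over [I-1,I-2,II-1,II-2,II-3,III-1,III-2,III-3,IV-1,IV-2,IV-3]: 80 consistent

III-1 ∈ {X^CX^C, X^CX^c}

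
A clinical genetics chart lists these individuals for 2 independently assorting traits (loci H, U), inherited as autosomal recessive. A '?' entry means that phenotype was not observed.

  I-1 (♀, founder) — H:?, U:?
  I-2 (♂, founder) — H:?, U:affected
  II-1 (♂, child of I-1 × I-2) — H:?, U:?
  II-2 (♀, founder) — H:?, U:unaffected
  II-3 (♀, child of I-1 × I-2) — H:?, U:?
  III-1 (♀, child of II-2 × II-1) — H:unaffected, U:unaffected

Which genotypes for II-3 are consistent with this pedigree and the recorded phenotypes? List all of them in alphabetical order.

II-3 ∈ {HH Uu, HH uu, Hh Uu, Hh uu, hh Uu, hh uu}

H/I-1 ? ·: HH|Hh|hh
H/I-2 ? ·: HH|Hh|hh
H/II-1 ? I-1×I-2: HH|Hh|hh
H/II-2 ? ·: HH|Hh|hh
H/II-3 ? I-1×I-2: HH|Hh|hh
H/III-1 un II-2×II-1: HH|Hh
⇒ H over [I-1,I-2,II-1,II-2,II-3,III-1]: 113 consistent
U/I-1 ? ·: UU|Uu|uu
U/I-2 aff ·: uu
U/II-1 ? I-1×I-2: Uu|uu
U/II-2 un ·: UU|Uu
U/II-3 ? I-1×I-2: Uu|uu
U/III-1 un II-2×II-1: UU|Uu
⇒ U over [I-1,I-2,II-1,II-2,II-3,III-1]: 18 consistent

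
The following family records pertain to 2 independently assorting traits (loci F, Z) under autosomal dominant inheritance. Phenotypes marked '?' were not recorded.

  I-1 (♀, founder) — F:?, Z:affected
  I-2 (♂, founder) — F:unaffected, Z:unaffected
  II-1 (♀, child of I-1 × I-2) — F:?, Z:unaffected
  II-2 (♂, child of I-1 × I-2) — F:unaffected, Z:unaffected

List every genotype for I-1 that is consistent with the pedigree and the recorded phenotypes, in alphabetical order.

F/I-1 ? ·: ff|Ff
F/I-2 un ·: ff
F/II-1 ? I-1×I-2: ff|Ff
F/II-2 un I-1×I-2: ff
⇒ F over [I-1,I-2,II-1,II-2]: 3 consistent
Z/I-1 aff ·: Zz
Z/I-2 un ·: zz
Z/II-1 un I-1×I-2: zz
Z/II-2 un I-1×I-2: zz
⇒ Z over [I-1,I-2,II-1,II-2]: 1 consistent

I-1 ∈ {Ff Zz, ff Zz}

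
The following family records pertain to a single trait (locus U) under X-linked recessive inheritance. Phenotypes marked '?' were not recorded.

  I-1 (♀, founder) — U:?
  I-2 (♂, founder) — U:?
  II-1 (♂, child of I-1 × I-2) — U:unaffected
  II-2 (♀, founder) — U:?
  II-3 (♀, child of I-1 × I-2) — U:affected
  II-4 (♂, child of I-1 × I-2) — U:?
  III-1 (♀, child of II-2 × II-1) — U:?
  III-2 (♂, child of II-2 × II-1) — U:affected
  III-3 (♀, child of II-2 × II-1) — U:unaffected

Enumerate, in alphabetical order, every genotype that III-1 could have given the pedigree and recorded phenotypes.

U/I-1 ? ·: X^UX^u
U/I-2 ? ·: X^uY
U/II-1 un I-1×I-2: X^UY
U/II-2 ? ·: X^UX^u|X^uX^u
U/II-3 aff I-1×I-2: X^uX^u
U/II-4 ? I-1×I-2: X^UY|X^uY
U/III-1 ? II-2×II-1: X^UX^U|X^UX^u
U/III-2 aff II-2×II-1: X^uY
U/III-3 un II-2×II-1: X^UX^U|X^UX^u
⇒ U over [I-1,I-2,II-1,II-2,II-3,II-4,III-1,III-2,III-3]: 10 consistent

III-1 ∈ {X^UX^U, X^UX^u}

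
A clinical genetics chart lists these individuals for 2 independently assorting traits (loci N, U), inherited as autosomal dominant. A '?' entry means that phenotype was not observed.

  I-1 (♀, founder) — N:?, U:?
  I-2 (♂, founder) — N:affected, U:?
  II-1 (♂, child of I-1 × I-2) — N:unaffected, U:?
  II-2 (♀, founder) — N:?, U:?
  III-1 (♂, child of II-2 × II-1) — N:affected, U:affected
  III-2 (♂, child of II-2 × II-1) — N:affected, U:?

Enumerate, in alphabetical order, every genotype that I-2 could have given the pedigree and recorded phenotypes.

I-2 ∈ {Nn UU, Nn Uu, Nn uu}

N/I-1 ? ·: nn|Nn
N/I-2 aff ·: Nn
N/II-1 un I-1×I-2: nn
N/II-2 ? ·: Nn|NN
N/III-1 aff II-2×II-1: Nn
N/III-2 aff II-2×II-1: Nn
⇒ N over [I-1,I-2,II-1,II-2,III-1,III-2]: 4 consistent
U/I-1 ? ·: uu|Uu|UU
U/I-2 ? ·: uu|Uu|UU
U/II-1 ? I-1×I-2: uu|Uu|UU
U/II-2 ? ·: uu|Uu|UU
U/III-1 aff II-2×II-1: Uu|UU
U/III-2 ? II-2×II-1: uu|Uu|UU
⇒ U over [I-1,I-2,II-1,II-2,III-1,III-2]: 120 consistent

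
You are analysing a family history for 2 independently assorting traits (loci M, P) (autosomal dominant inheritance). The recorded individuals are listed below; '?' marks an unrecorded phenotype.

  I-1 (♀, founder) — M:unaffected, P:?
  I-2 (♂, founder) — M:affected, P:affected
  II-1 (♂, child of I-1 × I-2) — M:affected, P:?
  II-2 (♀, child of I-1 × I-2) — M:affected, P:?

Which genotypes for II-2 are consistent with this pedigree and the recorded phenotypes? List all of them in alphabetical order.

II-2 ∈ {Mm PP, Mm Pp, Mm pp}

M/I-1 un ·: mm
M/I-2 aff ·: Mm|MM
M/II-1 aff I-1×I-2: Mm
M/II-2 aff I-1×I-2: Mm
⇒ M over [I-1,I-2,II-1,II-2]: 2 consistent
P/I-1 ? ·: pp|Pp|PP
P/I-2 aff ·: Pp|PP
P/II-1 ? I-1×I-2: pp|Pp|PP
P/II-2 ? I-1×I-2: pp|Pp|PP
⇒ P over [I-1,I-2,II-1,II-2]: 23 consistent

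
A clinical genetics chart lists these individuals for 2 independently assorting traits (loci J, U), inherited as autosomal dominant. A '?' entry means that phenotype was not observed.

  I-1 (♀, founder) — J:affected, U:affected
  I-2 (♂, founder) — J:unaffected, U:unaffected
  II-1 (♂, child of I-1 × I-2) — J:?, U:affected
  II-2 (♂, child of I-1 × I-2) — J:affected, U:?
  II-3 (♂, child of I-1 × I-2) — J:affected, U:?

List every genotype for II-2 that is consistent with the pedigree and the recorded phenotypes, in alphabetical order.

II-2 ∈ {Jj Uu, Jj uu}

J/I-1 aff ·: Jj|JJ
J/I-2 un ·: jj
J/II-1 ? I-1×I-2: jj|Jj
J/II-2 aff I-1×I-2: Jj
J/II-3 aff I-1×I-2: Jj
⇒ J over [I-1,I-2,II-1,II-2,II-3]: 3 consistent
U/I-1 aff ·: Uu|UU
U/I-2 un ·: uu
U/II-1 aff I-1×I-2: Uu
U/II-2 ? I-1×I-2: uu|Uu
U/II-3 ? I-1×I-2: uu|Uu
⇒ U over [I-1,I-2,II-1,II-2,II-3]: 5 consistent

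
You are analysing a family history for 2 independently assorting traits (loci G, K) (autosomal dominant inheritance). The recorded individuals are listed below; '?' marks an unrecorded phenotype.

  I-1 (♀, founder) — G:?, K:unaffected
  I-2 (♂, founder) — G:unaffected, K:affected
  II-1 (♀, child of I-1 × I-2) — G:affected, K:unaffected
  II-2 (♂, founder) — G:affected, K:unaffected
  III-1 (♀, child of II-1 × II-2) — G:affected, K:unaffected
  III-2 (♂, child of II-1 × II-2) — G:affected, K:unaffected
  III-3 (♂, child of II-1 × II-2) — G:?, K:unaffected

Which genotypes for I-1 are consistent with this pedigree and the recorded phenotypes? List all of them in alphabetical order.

G/I-1 ? ·: Gg|GG
G/I-2 un ·: gg
G/II-1 aff I-1×I-2: Gg
G/II-2 aff ·: Gg|GG
G/III-1 aff II-1×II-2: Gg|GG
G/III-2 aff II-1×II-2: Gg|GG
G/III-3 ? II-1×II-2: gg|Gg|GG
⇒ G over [I-1,I-2,II-1,II-2,III-1,III-2,III-3]: 40 consistent
K/I-1 un ·: kk
K/I-2 aff ·: Kk
K/II-1 un I-1×I-2: kk
K/II-2 un ·: kk
K/III-1 un II-1×II-2: kk
K/III-2 un II-1×II-2: kk
K/III-3 un II-1×II-2: kk
⇒ K over [I-1,I-2,II-1,II-2,III-1,III-2,III-3]: 1 consistent

I-1 ∈ {GG kk, Gg kk}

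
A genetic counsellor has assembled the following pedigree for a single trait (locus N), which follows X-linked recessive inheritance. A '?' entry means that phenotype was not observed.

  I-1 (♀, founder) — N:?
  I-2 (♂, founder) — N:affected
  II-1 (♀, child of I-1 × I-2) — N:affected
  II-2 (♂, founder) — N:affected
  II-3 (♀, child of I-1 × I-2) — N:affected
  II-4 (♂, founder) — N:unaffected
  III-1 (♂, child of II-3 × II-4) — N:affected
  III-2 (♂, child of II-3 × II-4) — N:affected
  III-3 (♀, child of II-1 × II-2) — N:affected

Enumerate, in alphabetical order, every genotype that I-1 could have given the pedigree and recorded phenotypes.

I-1 ∈ {X^NX^n, X^nX^n}

N/I-1 ? ·: X^NX^n|X^nX^n
N/I-2 aff ·: X^nY
N/II-1 aff I-1×I-2: X^nX^n
N/II-2 aff ·: X^nY
N/II-3 aff I-1×I-2: X^nX^n
N/II-4 un ·: X^NY
N/III-1 aff II-3×II-4: X^nY
N/III-2 aff II-3×II-4: X^nY
N/III-3 aff II-1×II-2: X^nX^n
⇒ N over [I-1,I-2,II-1,II-2,II-3,II-4,III-1,III-2,III-3]: 2 consistent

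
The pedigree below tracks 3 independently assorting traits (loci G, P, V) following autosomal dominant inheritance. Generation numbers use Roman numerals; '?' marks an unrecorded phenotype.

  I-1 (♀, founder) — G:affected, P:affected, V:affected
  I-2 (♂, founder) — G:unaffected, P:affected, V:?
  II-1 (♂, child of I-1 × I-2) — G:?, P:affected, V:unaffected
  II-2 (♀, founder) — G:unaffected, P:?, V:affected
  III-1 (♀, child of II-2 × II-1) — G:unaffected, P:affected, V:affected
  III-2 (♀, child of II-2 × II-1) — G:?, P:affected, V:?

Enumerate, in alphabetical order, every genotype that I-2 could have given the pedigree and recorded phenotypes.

G/I-1 aff ·: Gg|GG
G/I-2 un ·: gg
G/II-1 ? I-1×I-2: gg|Gg
G/II-2 un ·: gg
G/III-1 un II-2×II-1: gg
G/III-2 ? II-2×II-1: gg|Gg
⇒ G over [I-1,I-2,II-1,II-2,III-1,III-2]: 5 consistent
P/I-1 aff ·: Pp|PP
P/I-2 aff ·: Pp|PP
P/II-1 aff I-1×I-2: Pp|PP
P/II-2 ? ·: pp|Pp|PP
P/III-1 aff II-2×II-1: Pp|PP
P/III-2 aff II-2×II-1: Pp|PP
⇒ P over [I-1,I-2,II-1,II-2,III-1,III-2]: 51 consistent
V/I-1 aff ·: Vv
V/I-2 ? ·: vv|Vv
V/II-1 un I-1×I-2: vv
V/II-2 aff ·: Vv|VV
V/III-1 aff II-2×II-1: Vv
V/III-2 ? II-2×II-1: vv|Vv
⇒ V over [I-1,I-2,II-1,II-2,III-1,III-2]: 6 consistent

I-2 ∈ {gg PP Vv, gg PP vv, gg Pp Vv, gg Pp vv}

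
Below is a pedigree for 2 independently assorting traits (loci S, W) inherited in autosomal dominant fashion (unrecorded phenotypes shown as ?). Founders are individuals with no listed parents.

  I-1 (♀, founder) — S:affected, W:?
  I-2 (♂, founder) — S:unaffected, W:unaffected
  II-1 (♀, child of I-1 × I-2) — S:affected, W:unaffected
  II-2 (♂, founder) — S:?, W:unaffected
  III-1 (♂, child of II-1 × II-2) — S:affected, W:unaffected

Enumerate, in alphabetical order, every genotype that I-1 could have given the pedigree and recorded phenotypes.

I-1 ∈ {SS Ww, SS ww, Ss Ww, Ss ww}

S/I-1 aff ·: Ss|SS
S/I-2 un ·: ss
S/II-1 aff I-1×I-2: Ss
S/II-2 ? ·: ss|Ss|SS
S/III-1 aff II-1×II-2: Ss|SS
⇒ S over [I-1,I-2,II-1,II-2,III-1]: 10 consistent
W/I-1 ? ·: ww|Ww
W/I-2 un ·: ww
W/II-1 un I-1×I-2: ww
W/II-2 un ·: ww
W/III-1 un II-1×II-2: ww
⇒ W over [I-1,I-2,II-1,II-2,III-1]: 2 consistent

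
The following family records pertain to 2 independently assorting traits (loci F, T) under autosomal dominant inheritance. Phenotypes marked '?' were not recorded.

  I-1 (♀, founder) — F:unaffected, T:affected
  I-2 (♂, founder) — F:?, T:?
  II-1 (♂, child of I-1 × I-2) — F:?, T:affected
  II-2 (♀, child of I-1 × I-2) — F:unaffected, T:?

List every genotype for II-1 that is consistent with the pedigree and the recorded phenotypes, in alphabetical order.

II-1 ∈ {Ff TT, Ff Tt, ff TT, ff Tt}

F/I-1 un ·: ff
F/I-2 ? ·: ff|Ff
F/II-1 ? I-1×I-2: ff|Ff
F/II-2 un I-1×I-2: ff
⇒ F over [I-1,I-2,II-1,II-2]: 3 consistent
T/I-1 aff ·: Tt|TT
T/I-2 ? ·: tt|Tt|TT
T/II-1 aff I-1×I-2: Tt|TT
T/II-2 ? I-1×I-2: tt|Tt|TT
⇒ T over [I-1,I-2,II-1,II-2]: 18 consistent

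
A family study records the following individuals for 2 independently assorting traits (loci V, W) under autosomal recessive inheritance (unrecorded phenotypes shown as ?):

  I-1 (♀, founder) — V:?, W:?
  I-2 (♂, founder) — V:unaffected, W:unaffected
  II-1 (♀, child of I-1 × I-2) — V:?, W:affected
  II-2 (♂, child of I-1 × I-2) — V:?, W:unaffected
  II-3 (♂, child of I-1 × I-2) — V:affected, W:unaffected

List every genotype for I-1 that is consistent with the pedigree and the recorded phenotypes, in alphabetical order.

V/I-1 ? ·: Vv|vv
V/I-2 un ·: Vv
V/II-1 ? I-1×I-2: VV|Vv|vv
V/II-2 ? I-1×I-2: VV|Vv|vv
V/II-3 aff I-1×I-2: vv
⇒ V over [I-1,I-2,II-1,II-2,II-3]: 13 consistent
W/I-1 ? ·: Ww|ww
W/I-2 un ·: Ww
W/II-1 aff I-1×I-2: ww
W/II-2 un I-1×I-2: WW|Ww
W/II-3 un I-1×I-2: WW|Ww
⇒ W over [I-1,I-2,II-1,II-2,II-3]: 5 consistent

I-1 ∈ {Vv Ww, Vv ww, vv Ww, vv ww}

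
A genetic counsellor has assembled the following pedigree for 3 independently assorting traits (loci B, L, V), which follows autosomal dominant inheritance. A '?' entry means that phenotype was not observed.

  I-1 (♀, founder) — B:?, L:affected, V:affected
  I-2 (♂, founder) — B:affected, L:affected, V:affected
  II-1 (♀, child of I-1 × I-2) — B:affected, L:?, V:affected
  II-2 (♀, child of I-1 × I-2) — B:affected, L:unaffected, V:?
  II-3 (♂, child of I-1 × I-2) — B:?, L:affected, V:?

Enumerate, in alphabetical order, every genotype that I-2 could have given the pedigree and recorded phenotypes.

I-2 ∈ {BB Ll VV, BB Ll Vv, Bb Ll VV, Bb Ll Vv}

B/I-1 ? ·: bb|Bb|BB
B/I-2 aff ·: Bb|BB
B/II-1 aff I-1×I-2: Bb|BB
B/II-2 aff I-1×I-2: Bb|BB
B/II-3 ? I-1×I-2: bb|Bb|BB
⇒ B over [I-1,I-2,II-1,II-2,II-3]: 32 consistent
L/I-1 aff ·: Ll
L/I-2 aff ·: Ll
L/II-1 ? I-1×I-2: ll|Ll|LL
L/II-2 un I-1×I-2: ll
L/II-3 aff I-1×I-2: Ll|LL
⇒ L over [I-1,I-2,II-1,II-2,II-3]: 6 consistent
V/I-1 aff ·: Vv|VV
V/I-2 aff ·: Vv|VV
V/II-1 aff I-1×I-2: Vv|VV
V/II-2 ? I-1×I-2: vv|Vv|VV
V/II-3 ? I-1×I-2: vv|Vv|VV
⇒ V over [I-1,I-2,II-1,II-2,II-3]: 35 consistent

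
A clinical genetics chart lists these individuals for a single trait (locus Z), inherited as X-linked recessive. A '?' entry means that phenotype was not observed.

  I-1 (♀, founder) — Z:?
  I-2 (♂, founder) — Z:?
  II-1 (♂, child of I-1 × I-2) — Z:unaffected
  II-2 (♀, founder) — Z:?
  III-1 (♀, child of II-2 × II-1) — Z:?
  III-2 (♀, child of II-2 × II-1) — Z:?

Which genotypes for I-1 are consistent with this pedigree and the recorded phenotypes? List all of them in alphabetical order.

Z/I-1 ? ·: X^ZX^Z|X^ZX^z
Z/I-2 ? ·: X^ZY|X^zY
Z/II-1 un I-1×I-2: X^ZY
Z/II-2 ? ·: X^ZX^Z|X^ZX^z|X^zX^z
Z/III-1 ? II-2×II-1: X^ZX^Z|X^ZX^z
Z/III-2 ? II-2×II-1: X^ZX^Z|X^ZX^z
⇒ Z over [I-1,I-2,II-1,II-2,III-1,III-2]: 24 consistent

I-1 ∈ {X^ZX^Z, X^ZX^z}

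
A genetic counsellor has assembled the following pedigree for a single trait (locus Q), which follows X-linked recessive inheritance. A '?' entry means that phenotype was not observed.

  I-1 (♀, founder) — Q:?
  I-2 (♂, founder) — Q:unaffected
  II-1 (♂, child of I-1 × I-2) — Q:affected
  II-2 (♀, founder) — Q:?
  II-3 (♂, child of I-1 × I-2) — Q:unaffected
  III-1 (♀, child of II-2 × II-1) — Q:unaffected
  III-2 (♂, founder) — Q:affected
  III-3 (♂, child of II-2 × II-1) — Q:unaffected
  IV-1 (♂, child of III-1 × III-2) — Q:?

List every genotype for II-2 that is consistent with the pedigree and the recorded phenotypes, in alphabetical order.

II-2 ∈ {X^QX^Q, X^QX^q}

Q/I-1 ? ·: X^QX^q
Q/I-2 un ·: X^QY
Q/II-1 aff I-1×I-2: X^qY
Q/II-2 ? ·: X^QX^Q|X^QX^q
Q/II-3 un I-1×I-2: X^QY
Q/III-1 un II-2×II-1: X^QX^q
Q/III-2 aff ·: X^qY
Q/III-3 un II-2×II-1: X^QY
Q/IV-1 ? III-1×III-2: X^QY|X^qY
⇒ Q over [I-1,I-2,II-1,II-2,II-3,III-1,III-2,III-3,IV-1]: 4 consistent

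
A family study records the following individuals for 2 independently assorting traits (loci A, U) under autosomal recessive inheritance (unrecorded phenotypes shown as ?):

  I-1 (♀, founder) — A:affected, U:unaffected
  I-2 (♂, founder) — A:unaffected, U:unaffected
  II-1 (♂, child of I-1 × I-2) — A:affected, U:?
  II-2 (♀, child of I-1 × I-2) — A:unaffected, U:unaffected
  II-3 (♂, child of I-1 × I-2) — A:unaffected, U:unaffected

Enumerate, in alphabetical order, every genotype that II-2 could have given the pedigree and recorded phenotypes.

II-2 ∈ {Aa UU, Aa Uu}

A/I-1 aff ·: aa
A/I-2 un ·: Aa
A/II-1 aff I-1×I-2: aa
A/II-2 un I-1×I-2: Aa
A/II-3 un I-1×I-2: Aa
⇒ A over [I-1,I-2,II-1,II-2,II-3]: 1 consistent
U/I-1 un ·: UU|Uu
U/I-2 un ·: UU|Uu
U/II-1 ? I-1×I-2: UU|Uu|uu
U/II-2 un I-1×I-2: UU|Uu
U/II-3 un I-1×I-2: UU|Uu
⇒ U over [I-1,I-2,II-1,II-2,II-3]: 29 consistent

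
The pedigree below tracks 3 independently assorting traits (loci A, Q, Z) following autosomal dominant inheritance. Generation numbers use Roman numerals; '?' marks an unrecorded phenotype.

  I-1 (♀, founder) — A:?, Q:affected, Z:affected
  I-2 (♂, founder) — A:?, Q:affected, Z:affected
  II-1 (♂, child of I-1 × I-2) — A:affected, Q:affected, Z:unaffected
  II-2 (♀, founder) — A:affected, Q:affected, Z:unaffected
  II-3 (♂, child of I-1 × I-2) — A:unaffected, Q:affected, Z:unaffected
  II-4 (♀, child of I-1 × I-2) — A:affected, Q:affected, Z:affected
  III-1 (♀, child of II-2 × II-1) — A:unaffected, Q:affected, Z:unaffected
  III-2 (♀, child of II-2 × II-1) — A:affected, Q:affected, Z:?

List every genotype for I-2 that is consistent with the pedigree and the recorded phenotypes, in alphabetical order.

A/I-1 ? ·: aa|Aa
A/I-2 ? ·: aa|Aa
A/II-1 aff I-1×I-2: Aa
A/II-2 aff ·: Aa
A/II-3 un I-1×I-2: aa
A/II-4 aff I-1×I-2: Aa|AA
A/III-1 un II-2×II-1: aa
A/III-2 aff II-2×II-1: Aa|AA
⇒ A over [I-1,I-2,II-1,II-2,II-3,II-4,III-1,III-2]: 8 consistent
Q/I-1 aff ·: Qq|QQ
Q/I-2 aff ·: Qq|QQ
Q/II-1 aff I-1×I-2: Qq|QQ
Q/II-2 aff ·: Qq|QQ
Q/II-3 aff I-1×I-2: Qq|QQ
Q/II-4 aff I-1×I-2: Qq|QQ
Q/III-1 aff II-2×II-1: Qq|QQ
Q/III-2 aff II-2×II-1: Qq|QQ
⇒ Q over [I-1,I-2,II-1,II-2,II-3,II-4,III-1,III-2]: 161 consistent
Z/I-1 aff ·: Zz
Z/I-2 aff ·: Zz
Z/II-1 un I-1×I-2: zz
Z/II-2 un ·: zz
Z/II-3 un I-1×I-2: zz
Z/II-4 aff I-1×I-2: Zz|ZZ
Z/III-1 un II-2×II-1: zz
Z/III-2 ? II-2×II-1: zz
⇒ Z over [I-1,I-2,II-1,II-2,II-3,II-4,III-1,III-2]: 2 consistent

I-2 ∈ {Aa QQ Zz, Aa Qq Zz, aa QQ Zz, aa Qq Zz}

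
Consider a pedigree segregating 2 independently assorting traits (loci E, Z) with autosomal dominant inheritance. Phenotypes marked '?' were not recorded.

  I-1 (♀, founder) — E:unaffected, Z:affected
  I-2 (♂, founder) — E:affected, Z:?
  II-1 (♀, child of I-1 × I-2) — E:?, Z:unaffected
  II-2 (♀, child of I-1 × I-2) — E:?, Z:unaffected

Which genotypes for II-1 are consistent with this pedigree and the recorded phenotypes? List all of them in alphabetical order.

E/I-1 un ·: ee
E/I-2 aff ·: Ee|EE
E/II-1 ? I-1×I-2: ee|Ee
E/II-2 ? I-1×I-2: ee|Ee
⇒ E over [I-1,I-2,II-1,II-2]: 5 consistent
Z/I-1 aff ·: Zz
Z/I-2 ? ·: zz|Zz
Z/II-1 un I-1×I-2: zz
Z/II-2 un I-1×I-2: zz
⇒ Z over [I-1,I-2,II-1,II-2]: 2 consistent

II-1 ∈ {Ee zz, ee zz}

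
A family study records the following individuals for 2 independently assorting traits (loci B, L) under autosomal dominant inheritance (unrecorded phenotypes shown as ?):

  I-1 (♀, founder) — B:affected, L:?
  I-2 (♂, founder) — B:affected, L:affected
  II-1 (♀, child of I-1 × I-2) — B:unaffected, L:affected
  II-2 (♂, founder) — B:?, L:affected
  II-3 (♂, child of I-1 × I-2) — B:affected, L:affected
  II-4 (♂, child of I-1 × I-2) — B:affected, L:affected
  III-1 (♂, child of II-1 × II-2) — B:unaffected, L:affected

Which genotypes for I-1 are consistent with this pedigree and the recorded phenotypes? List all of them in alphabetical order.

B/I-1 aff ·: Bb
B/I-2 aff ·: Bb
B/II-1 un I-1×I-2: bb
B/II-2 ? ·: bb|Bb
B/II-3 aff I-1×I-2: Bb|BB
B/II-4 aff I-1×I-2: Bb|BB
B/III-1 un II-1×II-2: bb
⇒ B over [I-1,I-2,II-1,II-2,II-3,II-4,III-1]: 8 consistent
L/I-1 ? ·: ll|Ll|LL
L/I-2 aff ·: Ll|LL
L/II-1 aff I-1×I-2: Ll|LL
L/II-2 aff ·: Ll|LL
L/II-3 aff I-1×I-2: Ll|LL
L/II-4 aff I-1×I-2: Ll|LL
L/III-1 aff II-1×II-2: Ll|LL
⇒ L over [I-1,I-2,II-1,II-2,II-3,II-4,III-1]: 95 consistent

I-1 ∈ {Bb LL, Bb Ll, Bb ll}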